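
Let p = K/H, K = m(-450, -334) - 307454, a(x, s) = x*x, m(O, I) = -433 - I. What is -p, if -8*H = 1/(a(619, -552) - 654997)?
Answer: 668831818464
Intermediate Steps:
a(x, s) = x²
K = -307553 (K = (-433 - 1*(-334)) - 307454 = (-433 + 334) - 307454 = -99 - 307454 = -307553)
H = 1/2174688 (H = -1/(8*(619² - 654997)) = -1/(8*(383161 - 654997)) = -⅛/(-271836) = -⅛*(-1/271836) = 1/2174688 ≈ 4.5984e-7)
p = -668831818464 (p = -307553/1/2174688 = -307553*2174688 = -668831818464)
-p = -1*(-668831818464) = 668831818464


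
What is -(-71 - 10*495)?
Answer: 5021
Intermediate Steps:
-(-71 - 10*495) = -(-71 - 4950) = -1*(-5021) = 5021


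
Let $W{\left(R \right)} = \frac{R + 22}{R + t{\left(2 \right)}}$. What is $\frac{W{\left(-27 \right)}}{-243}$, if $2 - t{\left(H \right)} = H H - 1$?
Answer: $- \frac{5}{6804} \approx -0.00073486$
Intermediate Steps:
$t{\left(H \right)} = 3 - H^{2}$ ($t{\left(H \right)} = 2 - \left(H H - 1\right) = 2 - \left(H^{2} - 1\right) = 2 - \left(-1 + H^{2}\right) = 3 - H^{2}$)
$W{\left(R \right)} = \frac{22 + R}{-1 + R}$ ($W{\left(R \right)} = \frac{R + 22}{R + \left(3 - 2^{2}\right)} = \frac{22 + R}{R + \left(3 - 4\right)} = \frac{22 + R}{R - 1} = \frac{22 + R}{-1 + R}$)
$\frac{W{\left(-27 \right)}}{-243} = \frac{\frac{1}{-1 - 27} \left(22 - 27\right)}{-243} = \frac{1}{-28} \left(-5\right) \left(- \frac{1}{243}\right) = \left(- \frac{1}{28}\right) \left(-5\right) \left(- \frac{1}{243}\right) = \frac{5}{28} \left(- \frac{1}{243}\right) = - \frac{5}{6804}$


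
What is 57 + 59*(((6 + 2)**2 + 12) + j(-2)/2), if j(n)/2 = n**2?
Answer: 4777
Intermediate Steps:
j(n) = 2*n**2
57 + 59*(((6 + 2)**2 + 12) + j(-2)/2) = 57 + 59*(((6 + 2)**2 + 12) + (2*(-2)**2)/2) = 57 + 59*((8**2 + 12) + (2*4)*(1/2)) = 57 + 59*((64 + 12) + 8*(1/2)) = 57 + 59*(76 + 4) = 57 + 59*80 = 57 + 4720 = 4777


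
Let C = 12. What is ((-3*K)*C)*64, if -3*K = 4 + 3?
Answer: 5376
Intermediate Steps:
K = -7/3 (K = -(4 + 3)/3 = -⅓*7 = -7/3 ≈ -2.3333)
((-3*K)*C)*64 = (-3*(-7/3)*12)*64 = (7*12)*64 = 84*64 = 5376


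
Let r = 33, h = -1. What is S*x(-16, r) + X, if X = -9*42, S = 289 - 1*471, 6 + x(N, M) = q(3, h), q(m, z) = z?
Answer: 896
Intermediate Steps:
x(N, M) = -7 (x(N, M) = -6 - 1 = -7)
S = -182 (S = 289 - 471 = -182)
X = -378
S*x(-16, r) + X = -182*(-7) - 378 = 1274 - 378 = 896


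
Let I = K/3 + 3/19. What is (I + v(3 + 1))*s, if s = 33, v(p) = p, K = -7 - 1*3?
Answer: 517/19 ≈ 27.211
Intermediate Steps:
K = -10 (K = -7 - 3 = -10)
I = -181/57 (I = -10/3 + 3/19 = -181/57 ≈ -3.1754)
(I + v(3 + 1))*s = (-181/57 + (3 + 1))*33 = (-181/57 + 4)*33 = (47/57)*33 = 517/19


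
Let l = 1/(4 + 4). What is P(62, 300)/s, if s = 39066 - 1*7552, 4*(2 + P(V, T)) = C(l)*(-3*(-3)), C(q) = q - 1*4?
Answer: -49/144064 ≈ -0.00034013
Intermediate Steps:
l = ⅛ (l = 1/8 = ⅛ ≈ 0.12500)
C(q) = -4 + q (C(q) = q - 4 = -4 + q)
P(V, T) = -343/32 (P(V, T) = -2 + ((-4 + ⅛)*(-3*(-3)))/4 = -2 + (-31/8*9)/4 = -2 + (¼)*(-279/8) = -2 - 279/32 = -343/32)
s = 31514 (s = 39066 - 7552 = 31514)
P(62, 300)/s = -343/32/31514 = -343/32*1/31514 = -49/144064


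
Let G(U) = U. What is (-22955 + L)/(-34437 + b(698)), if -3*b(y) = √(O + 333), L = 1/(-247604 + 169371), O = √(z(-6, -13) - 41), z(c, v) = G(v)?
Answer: 5387515548/(78233*(103311 + √3*√(111 + I*√6))) ≈ 0.66646 - 1.2986e-6*I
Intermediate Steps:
z(c, v) = v
O = 3*I*√6 (O = √(-13 - 41) = √(-54) = 3*I*√6 ≈ 7.3485*I)
L = -1/78233 (L = 1/(-78233) = -1/78233 ≈ -1.2782e-5)
b(y) = -√(333 + 3*I*√6)/3 (b(y) = -√(3*I*√6 + 333)/3 = -√(333 + 3*I*√6)/3)
(-22955 + L)/(-34437 + b(698)) = (-22955 - 1/78233)/(-34437 - √(333 + 3*I*√6)/3) = -1795838516/(78233*(-34437 - √(333 + 3*I*√6)/3))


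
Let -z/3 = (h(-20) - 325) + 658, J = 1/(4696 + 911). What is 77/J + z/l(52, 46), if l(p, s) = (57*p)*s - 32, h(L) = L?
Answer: 58851205629/136312 ≈ 4.3174e+5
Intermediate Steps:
l(p, s) = -32 + 57*p*s (l(p, s) = 57*p*s - 32 = -32 + 57*p*s)
J = 1/5607 ≈ 0.00017835
z = -939 (z = -3*((-20 - 325) + 658) = -3*(-345 + 658) = -3*313 = -939)
77/J + z/l(52, 46) = 77/(1/5607) - 939/(-32 + 57*52*46) = 77*5607 - 939/(-32 + 136344) = 431739 - 939/136312 = 58851205629/136312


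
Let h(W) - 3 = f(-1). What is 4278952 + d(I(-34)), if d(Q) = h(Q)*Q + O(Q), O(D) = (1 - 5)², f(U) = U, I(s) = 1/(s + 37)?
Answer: 12836906/3 ≈ 4.2790e+6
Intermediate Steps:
I(s) = 1/(37 + s)
O(D) = 16 (O(D) = (-4)² = 16)
h(W) = 2 (h(W) = 3 - 1 = 2)
d(Q) = 16 + 2*Q (d(Q) = 2*Q + 16 = 16 + 2*Q)
4278952 + d(I(-34)) = 4278952 + (16 + 2/(37 - 34)) = 4278952 + (16 + 2/3) = 4278952 + (16 + 2*(⅓)) = 4278952 + (16 + ⅔) = 4278952 + 50/3 = 12836906/3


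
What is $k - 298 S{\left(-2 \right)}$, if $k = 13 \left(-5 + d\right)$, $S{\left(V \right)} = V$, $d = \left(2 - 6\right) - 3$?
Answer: $440$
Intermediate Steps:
$d = -7$ ($d = -4 - 3 = -7$)
$k = -156$ ($k = 13 \left(-5 - 7\right) = 13 \left(-12\right) = -156$)
$k - 298 S{\left(-2 \right)} = -156 - -596 = -156 + 596 = 440$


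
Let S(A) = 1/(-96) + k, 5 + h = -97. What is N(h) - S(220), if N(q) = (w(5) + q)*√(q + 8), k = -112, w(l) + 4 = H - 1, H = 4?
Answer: 10753/96 - 103*I*√94 ≈ 112.01 - 998.62*I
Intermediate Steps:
h = -102 (h = -5 - 97 = -102)
w(l) = -1 (w(l) = -4 + (4 - 1) = -4 + 3 = -1)
S(A) = -10753/96 (S(A) = 1/(-96) - 112 = -1/96 - 112 = -10753/96)
N(q) = √(8 + q)*(-1 + q) (N(q) = (-1 + q)*√(q + 8) = (-1 + q)*√(8 + q) = √(8 + q)*(-1 + q))
N(h) - S(220) = √(8 - 102)*(-1 - 102) - 1*(-10753/96) = √(-94)*(-103) + 10753/96 = (I*√94)*(-103) + 10753/96 = -103*I*√94 + 10753/96 = 10753/96 - 103*I*√94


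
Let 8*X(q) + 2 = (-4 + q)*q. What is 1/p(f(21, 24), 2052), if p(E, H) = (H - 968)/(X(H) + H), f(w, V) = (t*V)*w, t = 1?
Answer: 2109455/4336 ≈ 486.50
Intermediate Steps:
f(w, V) = V*w (f(w, V) = (1*V)*w = V*w)
X(q) = -1/4 + q*(-4 + q)/8 (X(q) = -1/4 + ((-4 + q)*q)/8 = -1/4 + (q*(-4 + q))/8 = -1/4 + q*(-4 + q)/8)
p(E, H) = (-968 + H)/(-1/4 + H/2 + H**2/8) (p(E, H) = (H - 968)/((-1/4 - H/2 + H**2/8) + H) = (-968 + H)/(-1/4 + H/2 + H**2/8))
1/p(f(21, 24), 2052) = 1/(8*(-968 + 2052)/(-2 + 2052**2 + 4*2052)) = 1/(8*1084/(-2 + 4210704 + 8208)) = 1/(8*1084/4218910) = 1/(8*(1/4218910)*1084) = 1/(4336/2109455) = 2109455/4336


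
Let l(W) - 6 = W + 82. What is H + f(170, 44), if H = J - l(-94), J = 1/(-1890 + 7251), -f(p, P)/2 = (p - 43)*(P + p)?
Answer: -291370349/5361 ≈ -54350.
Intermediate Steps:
f(p, P) = -2*(-43 + p)*(P + p) (f(p, P) = -2*(p - 43)*(P + p) = -2*(-43 + p)*(P + p))
l(W) = 88 + W (l(W) = 6 + (W + 82) = 6 + (82 + W) = 88 + W)
J = 1/5361 ≈ 0.00018653
H = 32167/5361 (H = 1/5361 - (88 - 94) = 1/5361 - 1*(-6) = 1/5361 + 6 = 32167/5361 ≈ 6.0002)
H + f(170, 44) = 32167/5361 + (-2*170² + 86*44 + 86*170 - 2*44*170) = 32167/5361 + (-2*28900 + 3784 + 14620 - 14960) = 32167/5361 + (-57800 + 3784 + 14620 - 14960) = 32167/5361 - 54356 = -291370349/5361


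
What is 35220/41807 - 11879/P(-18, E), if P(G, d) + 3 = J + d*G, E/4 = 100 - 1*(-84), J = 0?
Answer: 137617939/79140651 ≈ 1.7389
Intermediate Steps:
E = 736 (E = 4*(100 - 1*(-84)) = 4*(100 + 84) = 4*184 = 736)
P(G, d) = -3 + G*d (P(G, d) = -3 + (0 + d*G) = -3 + (0 + G*d) = -3 + G*d)
35220/41807 - 11879/P(-18, E) = 35220/41807 - 11879/(-3 - 18*736) = 35220*(1/41807) - 11879/(-3 - 13248) = 35220/41807 - 11879/(-13251) = 35220/41807 - 11879*(-1/13251) = 35220/41807 + 1697/1893 = 137617939/79140651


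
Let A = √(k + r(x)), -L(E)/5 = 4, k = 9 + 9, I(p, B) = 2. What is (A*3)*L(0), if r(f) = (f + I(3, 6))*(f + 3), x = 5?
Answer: -60*√74 ≈ -516.14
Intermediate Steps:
r(f) = (2 + f)*(3 + f) (r(f) = (f + 2)*(f + 3) = (2 + f)*(3 + f))
k = 18
L(E) = -20 (L(E) = -5*4 = -20)
A = √74 (A = √(18 + (6 + 5² + 5*5)) = √(18 + (6 + 25 + 25)) = √(18 + 56) = √74 ≈ 8.6023)
(A*3)*L(0) = (√74*3)*(-20) = (3*√74)*(-20) = -60*√74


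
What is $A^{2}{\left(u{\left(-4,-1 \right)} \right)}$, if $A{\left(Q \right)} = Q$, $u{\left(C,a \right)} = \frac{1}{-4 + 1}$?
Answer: $\frac{1}{9} \approx 0.11111$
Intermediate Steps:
$u{\left(C,a \right)} = - \frac{1}{3}$ ($u{\left(C,a \right)} = \frac{1}{-3} = - \frac{1}{3}$)
$A^{2}{\left(u{\left(-4,-1 \right)} \right)} = \left(- \frac{1}{3}\right)^{2} = \frac{1}{9}$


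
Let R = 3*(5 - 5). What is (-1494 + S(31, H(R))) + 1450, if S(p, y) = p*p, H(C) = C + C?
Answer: 917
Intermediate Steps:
R = 0 (R = 3*0 = 0)
H(C) = 2*C
S(p, y) = p²
(-1494 + S(31, H(R))) + 1450 = (-1494 + 31²) + 1450 = (-1494 + 961) + 1450 = -533 + 1450 = 917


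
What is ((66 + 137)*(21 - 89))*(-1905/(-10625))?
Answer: -309372/125 ≈ -2475.0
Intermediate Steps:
((66 + 137)*(21 - 89))*(-1905/(-10625)) = (203*(-68))*(-1905*(-1/10625)) = -13804*381/2125 = -309372/125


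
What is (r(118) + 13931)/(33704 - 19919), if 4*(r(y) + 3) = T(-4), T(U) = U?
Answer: 13927/13785 ≈ 1.0103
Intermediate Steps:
r(y) = -4 (r(y) = -3 + (¼)*(-4) = -3 - 1 = -4)
(r(118) + 13931)/(33704 - 19919) = (-4 + 13931)/(33704 - 19919) = 13927/13785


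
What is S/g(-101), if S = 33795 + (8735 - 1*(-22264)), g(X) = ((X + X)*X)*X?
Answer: -32397/1030301 ≈ -0.031444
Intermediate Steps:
g(X) = 2*X**3 (g(X) = ((2*X)*X)*X = (2*X**2)*X = 2*X**3)
S = 64794 (S = 33795 + (8735 + 22264) = 33795 + 30999 = 64794)
S/g(-101) = 64794/((2*(-101)**3)) = 64794/((2*(-1030301))) = 64794/(-2060602) = 64794*(-1/2060602) = -32397/1030301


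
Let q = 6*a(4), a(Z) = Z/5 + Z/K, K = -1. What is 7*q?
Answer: -672/5 ≈ -134.40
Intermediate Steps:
a(Z) = -4*Z/5 (a(Z) = Z/5 + Z/(-1) = Z*(⅕) + Z*(-1) = Z/5 - Z = -4*Z/5)
q = -96/5 (q = 6*(-⅘*4) = 6*(-16/5) = -96/5 ≈ -19.200)
7*q = 7*(-96/5) = -672/5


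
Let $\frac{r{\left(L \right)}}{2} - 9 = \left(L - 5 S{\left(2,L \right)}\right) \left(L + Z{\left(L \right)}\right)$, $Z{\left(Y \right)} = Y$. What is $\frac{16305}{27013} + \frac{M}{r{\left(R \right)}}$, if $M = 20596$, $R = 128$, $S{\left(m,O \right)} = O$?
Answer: $\frac{1858802341}{3540404819} \approx 0.52503$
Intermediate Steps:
$r{\left(L \right)} = 18 - 16 L^{2}$ ($r{\left(L \right)} = 18 + 2 \left(L - 5 L\right) \left(L + L\right) = 18 + 2 - 4 L 2 L = 18 + 2 \left(- 8 L^{2}\right) = 18 - 16 L^{2}$)
$\frac{16305}{27013} + \frac{M}{r{\left(R \right)}} = \frac{16305}{27013} + \frac{20596}{18 - 16 \cdot 128^{2}} = 16305 \cdot \frac{1}{27013} + \frac{20596}{18 - 262144} = \frac{16305}{27013} + \frac{20596}{18 - 262144} = \frac{16305}{27013} + \frac{20596}{-262126} = \frac{16305}{27013} + 20596 \left(- \frac{1}{262126}\right) = \frac{16305}{27013} - \frac{10298}{131063} = \frac{1858802341}{3540404819}$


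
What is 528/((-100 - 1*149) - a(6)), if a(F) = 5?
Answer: -264/127 ≈ -2.0787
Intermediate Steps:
528/((-100 - 1*149) - a(6)) = 528/((-100 - 1*149) - 1*5) = 528/((-100 - 149) - 5) = 528/(-249 - 5) = 528/(-254) = 528*(-1/254) = -264/127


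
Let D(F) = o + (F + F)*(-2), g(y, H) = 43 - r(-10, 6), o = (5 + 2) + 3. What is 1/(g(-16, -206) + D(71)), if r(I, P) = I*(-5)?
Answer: -1/281 ≈ -0.0035587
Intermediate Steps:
r(I, P) = -5*I
o = 10 (o = 7 + 3 = 10)
g(y, H) = -7 (g(y, H) = 43 - (-5)*(-10) = 43 - 1*50 = 43 - 50 = -7)
D(F) = 10 - 4*F (D(F) = 10 + (F + F)*(-2) = 10 + (2*F)*(-2) = 10 - 4*F)
1/(g(-16, -206) + D(71)) = 1/(-7 + (10 - 4*71)) = 1/(-7 + (10 - 284)) = 1/(-7 - 274) = 1/(-281) = -1/281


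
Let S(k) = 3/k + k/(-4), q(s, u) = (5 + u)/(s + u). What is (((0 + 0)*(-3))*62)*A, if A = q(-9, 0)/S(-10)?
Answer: 0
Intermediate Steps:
q(s, u) = (5 + u)/(s + u)
S(k) = 3/k - k/4 (S(k) = 3/k + k*(-¼) = 3/k - k/4)
A = -25/99 (A = ((5 + 0)/(-9 + 0))/(3/(-10) - ¼*(-10)) = (5/(-9))/(3*(-⅒) + 5/2) = (-⅑*5)/(-3/10 + 5/2) = -5/(9*11/5) = -5/9*5/11 = -25/99 ≈ -0.25253)
(((0 + 0)*(-3))*62)*A = (((0 + 0)*(-3))*62)*(-25/99) = ((0*(-3))*62)*(-25/99) = (0*62)*(-25/99) = 0*(-25/99) = 0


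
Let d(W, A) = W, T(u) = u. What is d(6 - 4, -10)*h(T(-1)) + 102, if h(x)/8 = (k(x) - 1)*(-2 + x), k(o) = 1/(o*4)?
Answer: 162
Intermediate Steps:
k(o) = 1/(4*o)
h(x) = 8*(-1 + 1/(4*x))*(-2 + x) (h(x) = 8*((1/(4*x) - 1)*(-2 + x)) = 8*((-1 + 1/(4*x))*(-2 + x)) = 8*(-1 + 1/(4*x))*(-2 + x))
d(6 - 4, -10)*h(T(-1)) + 102 = (6 - 4)*(18 - 8*(-1) - 4/(-1)) + 102 = 2*(18 + 8 - 4*(-1)) + 102 = 2*(18 + 8 + 4) + 102 = 2*30 + 102 = 60 + 102 = 162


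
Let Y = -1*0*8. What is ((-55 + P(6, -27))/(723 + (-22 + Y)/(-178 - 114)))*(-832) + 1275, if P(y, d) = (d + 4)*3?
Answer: 149663003/105569 ≈ 1417.7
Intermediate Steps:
Y = 0 (Y = 0*8 = 0)
P(y, d) = 12 + 3*d (P(y, d) = (4 + d)*3 = 12 + 3*d)
((-55 + P(6, -27))/(723 + (-22 + Y)/(-178 - 114)))*(-832) + 1275 = ((-55 + (12 + 3*(-27)))/(723 + (-22 + 0)/(-178 - 114)))*(-832) + 1275 = ((-55 + (12 - 81))/(723 - 22/(-292)))*(-832) + 1275 = ((-55 - 69)/(723 - 22*(-1/292)))*(-832) + 1275 = -124/(723 + 11/146)*(-832) + 1275 = -124/105569/146*(-832) + 1275 = -124*146/105569*(-832) + 1275 = -18104/105569*(-832) + 1275 = 15062528/105569 + 1275 = 149663003/105569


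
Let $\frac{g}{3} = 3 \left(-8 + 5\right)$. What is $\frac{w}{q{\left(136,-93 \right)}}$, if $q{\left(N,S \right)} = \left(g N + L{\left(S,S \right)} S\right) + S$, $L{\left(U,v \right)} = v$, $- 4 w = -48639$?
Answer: $\frac{16213}{6512} \approx 2.4897$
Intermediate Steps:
$w = \frac{48639}{4}$ ($w = \left(- \frac{1}{4}\right) \left(-48639\right) = \frac{48639}{4} \approx 12160.0$)
$g = -27$ ($g = 3 \cdot 3 \left(-8 + 5\right) = 3 \cdot 3 \left(-3\right) = 3 \left(-9\right) = -27$)
$q{\left(N,S \right)} = S + S^{2} - 27 N$ ($q{\left(N,S \right)} = \left(- 27 N + S S\right) + S = \left(- 27 N + S^{2}\right) + S = \left(S^{2} - 27 N\right) + S = S + S^{2} - 27 N$)
$\frac{w}{q{\left(136,-93 \right)}} = \frac{48639}{4 \left(-93 + \left(-93\right)^{2} - 3672\right)} = \frac{48639}{4 \left(-93 + 8649 - 3672\right)} = \frac{48639}{4 \cdot 4884} = \frac{48639}{4} \cdot \frac{1}{4884} = \frac{16213}{6512}$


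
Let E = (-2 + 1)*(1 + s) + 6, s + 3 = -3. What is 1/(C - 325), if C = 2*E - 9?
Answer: -1/312 ≈ -0.0032051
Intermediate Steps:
s = -6 (s = -3 - 3 = -6)
E = 11 (E = (-2 + 1)*(1 - 6) + 6 = -1*(-5) + 6 = 5 + 6 = 11)
C = 13 (C = 2*11 - 9 = 22 - 9 = 13)
1/(C - 325) = 1/(13 - 325) = 1/(-312) = -1/312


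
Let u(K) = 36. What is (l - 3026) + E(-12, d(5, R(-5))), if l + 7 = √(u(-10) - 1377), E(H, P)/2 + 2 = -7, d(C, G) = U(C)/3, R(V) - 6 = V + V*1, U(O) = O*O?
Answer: -3051 + 3*I*√149 ≈ -3051.0 + 36.62*I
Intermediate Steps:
U(O) = O²
R(V) = 6 + 2*V (R(V) = 6 + (V + V*1) = 6 + (V + V) = 6 + 2*V)
d(C, G) = C²/3
E(H, P) = -18 (E(H, P) = -4 + 2*(-7) = -4 - 14 = -18)
l = -7 + 3*I*√149 (l = -7 + √(36 - 1377) = -7 + √(-1341) = -7 + 3*I*√149 ≈ -7.0 + 36.62*I)
(l - 3026) + E(-12, d(5, R(-5))) = ((-7 + 3*I*√149) - 3026) - 18 = (-3033 + 3*I*√149) - 18 = -3051 + 3*I*√149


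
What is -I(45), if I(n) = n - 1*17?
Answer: -28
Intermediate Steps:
I(n) = -17 + n (I(n) = n - 17 = -17 + n)
-I(45) = -(-17 + 45) = -1*28 = -28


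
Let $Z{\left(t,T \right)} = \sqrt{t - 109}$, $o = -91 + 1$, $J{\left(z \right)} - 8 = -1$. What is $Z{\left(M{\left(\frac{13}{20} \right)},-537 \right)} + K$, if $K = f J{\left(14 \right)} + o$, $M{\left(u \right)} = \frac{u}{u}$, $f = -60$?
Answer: $-510 + 6 i \sqrt{3} \approx -510.0 + 10.392 i$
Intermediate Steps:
$J{\left(z \right)} = 7$ ($J{\left(z \right)} = 8 - 1 = 7$)
$M{\left(u \right)} = 1$
$o = -90$
$Z{\left(t,T \right)} = \sqrt{-109 + t}$
$K = -510$ ($K = \left(-60\right) 7 - 90 = -420 - 90 = -510$)
$Z{\left(M{\left(\frac{13}{20} \right)},-537 \right)} + K = \sqrt{-109 + 1} - 510 = \sqrt{-108} - 510 = 6 i \sqrt{3} - 510 = -510 + 6 i \sqrt{3}$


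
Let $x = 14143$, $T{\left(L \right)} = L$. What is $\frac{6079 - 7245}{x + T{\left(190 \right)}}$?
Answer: $- \frac{106}{1303} \approx -0.081351$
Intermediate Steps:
$\frac{6079 - 7245}{x + T{\left(190 \right)}} = \frac{6079 - 7245}{14143 + 190} = \frac{6079 - 7245}{14333} = \left(-1166\right) \frac{1}{14333} = - \frac{106}{1303}$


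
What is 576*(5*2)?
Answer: 5760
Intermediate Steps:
576*(5*2) = 576*10 = 5760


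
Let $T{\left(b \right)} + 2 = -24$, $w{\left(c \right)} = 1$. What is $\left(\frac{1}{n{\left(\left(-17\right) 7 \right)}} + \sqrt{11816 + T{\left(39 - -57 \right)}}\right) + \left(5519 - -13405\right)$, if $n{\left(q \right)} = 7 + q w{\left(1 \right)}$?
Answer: $\frac{2119487}{112} + 3 \sqrt{1310} \approx 19033.0$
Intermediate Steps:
$T{\left(b \right)} = -26$ ($T{\left(b \right)} = -2 - 24 = -26$)
$n{\left(q \right)} = 7 + q$ ($n{\left(q \right)} = 7 + q 1 = 7 + q$)
$\left(\frac{1}{n{\left(\left(-17\right) 7 \right)}} + \sqrt{11816 + T{\left(39 - -57 \right)}}\right) + \left(5519 - -13405\right) = \left(\frac{1}{7 - 119} + \sqrt{11816 - 26}\right) + \left(5519 - -13405\right) = \left(\frac{1}{7 - 119} + \sqrt{11790}\right) + \left(5519 + 13405\right) = \left(\frac{1}{-112} + 3 \sqrt{1310}\right) + 18924 = \left(- \frac{1}{112} + 3 \sqrt{1310}\right) + 18924 = \frac{2119487}{112} + 3 \sqrt{1310}$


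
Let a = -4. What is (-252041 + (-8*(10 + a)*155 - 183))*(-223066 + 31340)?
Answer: 49784340064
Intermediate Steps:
(-252041 + (-8*(10 + a)*155 - 183))*(-223066 + 31340) = (-252041 + (-8*(10 - 4)*155 - 183))*(-223066 + 31340) = (-252041 + (-8*6*155 - 183))*(-191726) = (-252041 + (-48*155 - 183))*(-191726) = (-252041 + (-7440 - 183))*(-191726) = (-252041 - 7623)*(-191726) = -259664*(-191726) = 49784340064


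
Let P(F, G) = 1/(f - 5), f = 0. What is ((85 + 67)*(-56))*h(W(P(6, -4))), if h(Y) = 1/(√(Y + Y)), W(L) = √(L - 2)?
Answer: 4256*√2*5^(¼)*11^(¾)*I^(3/2)/11 ≈ -3494.6 + 3494.6*I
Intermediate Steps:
P(F, G) = -⅕ (P(F, G) = 1/(0 - 5) = 1/(-5) = -⅕)
W(L) = √(-2 + L)
h(Y) = √2/(2*√Y) (h(Y) = 1/(√(2*Y)) = 1/(√2*√Y) = √2/(2*√Y))
((85 + 67)*(-56))*h(W(P(6, -4))) = ((85 + 67)*(-56))*(√2/(2*√(√(-2 - ⅕)))) = (152*(-56))*(√2/(2*√(√(-11/5)))) = -4256*√2/√(I*√55/5) = -4256*√2*5^(¼)*11^(¾)*(-I^(3/2))/11 = -(-4256)*√2*5^(¼)*11^(¾)*I^(3/2)/11 = 4256*√2*5^(¼)*11^(¾)*I^(3/2)/11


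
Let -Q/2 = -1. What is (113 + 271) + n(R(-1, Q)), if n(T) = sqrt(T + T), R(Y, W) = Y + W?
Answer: 384 + sqrt(2) ≈ 385.41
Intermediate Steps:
Q = 2 (Q = -2*(-1) = 2)
R(Y, W) = W + Y
n(T) = sqrt(2)*sqrt(T) (n(T) = sqrt(2*T) = sqrt(2)*sqrt(T))
(113 + 271) + n(R(-1, Q)) = (113 + 271) + sqrt(2)*sqrt(2 - 1) = 384 + sqrt(2)*sqrt(1) = 384 + sqrt(2)*1 = 384 + sqrt(2)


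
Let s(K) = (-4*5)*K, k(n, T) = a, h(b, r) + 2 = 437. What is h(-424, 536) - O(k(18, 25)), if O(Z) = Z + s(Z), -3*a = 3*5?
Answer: 340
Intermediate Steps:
a = -5 ≈ -5.0000
h(b, r) = 435 (h(b, r) = -2 + 437 = 435)
k(n, T) = -5
s(K) = -20*K
O(Z) = -19*Z (O(Z) = Z - 20*Z = -19*Z)
h(-424, 536) - O(k(18, 25)) = 435 - (-19)*(-5) = 435 - 1*95 = 435 - 95 = 340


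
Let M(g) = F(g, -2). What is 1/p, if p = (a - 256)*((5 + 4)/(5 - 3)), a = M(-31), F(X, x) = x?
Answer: -1/1161 ≈ -0.00086133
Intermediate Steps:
M(g) = -2
a = -2
p = -1161 (p = (-2 - 256)*((5 + 4)/(5 - 3)) = -2322/2 = -258*9/2 = -1161)
1/p = 1/(-1161) = -1/1161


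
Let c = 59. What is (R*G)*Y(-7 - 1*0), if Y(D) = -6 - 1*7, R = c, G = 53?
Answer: -40651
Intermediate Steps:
R = 59
Y(D) = -13 (Y(D) = -6 - 7 = -13)
(R*G)*Y(-7 - 1*0) = (59*53)*(-13) = 3127*(-13) = -40651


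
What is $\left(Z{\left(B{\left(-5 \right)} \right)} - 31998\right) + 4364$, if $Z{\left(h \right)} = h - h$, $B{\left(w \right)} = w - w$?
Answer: $-27634$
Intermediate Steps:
$B{\left(w \right)} = 0$
$Z{\left(h \right)} = 0$
$\left(Z{\left(B{\left(-5 \right)} \right)} - 31998\right) + 4364 = \left(0 - 31998\right) + 4364 = -31998 + 4364 = -27634$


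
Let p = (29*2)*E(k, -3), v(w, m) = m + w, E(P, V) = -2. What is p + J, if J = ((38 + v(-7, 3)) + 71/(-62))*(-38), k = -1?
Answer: -42299/31 ≈ -1364.5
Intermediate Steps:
p = -116 (p = (29*2)*(-2) = 58*(-2) = -116)
J = -38703/31 (J = ((38 + (3 - 7)) + 71/(-62))*(-38) = ((38 - 4) + 71*(-1/62))*(-38) = (34 - 71/62)*(-38) = (2037/62)*(-38) = -38703/31 ≈ -1248.5)
p + J = -116 - 38703/31 = -42299/31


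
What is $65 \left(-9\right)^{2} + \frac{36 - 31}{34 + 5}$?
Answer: $\frac{205340}{39} \approx 5265.1$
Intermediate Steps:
$65 \left(-9\right)^{2} + \frac{36 - 31}{34 + 5} = 65 \cdot 81 + \frac{5}{39} = 5265 + 5 \cdot \frac{1}{39} = 5265 + \frac{5}{39} = \frac{205340}{39}$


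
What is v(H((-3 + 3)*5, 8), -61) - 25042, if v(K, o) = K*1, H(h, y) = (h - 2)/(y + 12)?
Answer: -250421/10 ≈ -25042.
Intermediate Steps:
H(h, y) = (-2 + h)/(12 + y)
v(K, o) = K
v(H((-3 + 3)*5, 8), -61) - 25042 = (-2 + (-3 + 3)*5)/(12 + 8) - 25042 = (-2 + 0*5)/20 - 25042 = (-2 + 0)/20 - 25042 = (1/20)*(-2) - 25042 = -⅒ - 25042 = -250421/10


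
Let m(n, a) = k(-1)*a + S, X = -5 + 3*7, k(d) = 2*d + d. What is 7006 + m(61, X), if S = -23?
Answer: 6935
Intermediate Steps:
k(d) = 3*d
X = 16 (X = -5 + 21 = 16)
m(n, a) = -23 - 3*a (m(n, a) = (3*(-1))*a - 23 = -3*a - 23 = -23 - 3*a)
7006 + m(61, X) = 7006 + (-23 - 3*16) = 7006 + (-23 - 48) = 7006 - 71 = 6935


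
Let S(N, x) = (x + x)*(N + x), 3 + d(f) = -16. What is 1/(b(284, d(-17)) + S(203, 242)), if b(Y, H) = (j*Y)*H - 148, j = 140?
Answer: -1/540208 ≈ -1.8511e-6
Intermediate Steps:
d(f) = -19 (d(f) = -3 - 16 = -19)
S(N, x) = 2*x*(N + x) (S(N, x) = (2*x)*(N + x) = 2*x*(N + x))
b(Y, H) = -148 + 140*H*Y (b(Y, H) = (140*Y)*H - 148 = 140*H*Y - 148 = -148 + 140*H*Y)
1/(b(284, d(-17)) + S(203, 242)) = 1/((-148 + 140*(-19)*284) + 2*242*(203 + 242)) = 1/((-148 - 755440) + 2*242*445) = 1/(-755588 + 215380) = 1/(-540208) = -1/540208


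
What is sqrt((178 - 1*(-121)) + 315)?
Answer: sqrt(614) ≈ 24.779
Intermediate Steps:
sqrt((178 - 1*(-121)) + 315) = sqrt((178 + 121) + 315) = sqrt(299 + 315) = sqrt(614)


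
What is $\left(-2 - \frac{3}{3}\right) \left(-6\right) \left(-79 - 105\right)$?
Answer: $-3312$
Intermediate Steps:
$\left(-2 - \frac{3}{3}\right) \left(-6\right) \left(-79 - 105\right) = \left(-2 - 1\right) \left(-6\right) \left(-184\right) = \left(-3\right) \left(-6\right) \left(-184\right) = 18 \left(-184\right) = -3312$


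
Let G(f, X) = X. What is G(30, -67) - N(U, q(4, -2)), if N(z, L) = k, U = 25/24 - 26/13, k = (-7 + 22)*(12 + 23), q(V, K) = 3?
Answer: -592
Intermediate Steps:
k = 525 (k = 15*35 = 525)
U = -23/24 (U = 25*(1/24) - 26*1/13 = 25/24 - 2 = -23/24 ≈ -0.95833)
N(z, L) = 525
G(30, -67) - N(U, q(4, -2)) = -67 - 1*525 = -67 - 525 = -592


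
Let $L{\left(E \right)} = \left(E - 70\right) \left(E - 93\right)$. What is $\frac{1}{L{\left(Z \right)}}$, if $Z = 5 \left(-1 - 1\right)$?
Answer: $\frac{1}{8240} \approx 0.00012136$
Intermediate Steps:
$Z = -10$ ($Z = 5 \left(-2\right) = -10$)
$L{\left(E \right)} = \left(-93 + E\right) \left(-70 + E\right)$ ($L{\left(E \right)} = \left(-70 + E\right) \left(-93 + E\right) = \left(-93 + E\right) \left(-70 + E\right)$)
$\frac{1}{L{\left(Z \right)}} = \frac{1}{6510 + \left(-10\right)^{2} - -1630} = \frac{1}{6510 + 100 + 1630} = \frac{1}{8240}$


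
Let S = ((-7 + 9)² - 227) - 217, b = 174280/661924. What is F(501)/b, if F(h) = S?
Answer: -7281164/4357 ≈ -1671.1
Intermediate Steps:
b = 43570/165481 (b = 174280*(1/661924) = 43570/165481 ≈ 0.26329)
S = -440 (S = (2² - 227) - 217 = (4 - 227) - 217 = -223 - 217 = -440)
F(h) = -440
F(501)/b = -440/43570/165481 = -440*165481/43570 = -7281164/4357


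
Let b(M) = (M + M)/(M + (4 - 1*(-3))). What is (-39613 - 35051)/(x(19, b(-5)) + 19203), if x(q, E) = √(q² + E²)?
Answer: -1433772792/368754823 + 74664*√386/368754823 ≈ -3.8842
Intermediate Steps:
b(M) = 2*M/(7 + M) (b(M) = (2*M)/(M + (4 + 3)) = (2*M)/(M + 7) = (2*M)/(7 + M) = 2*M/(7 + M))
x(q, E) = √(E² + q²)
(-39613 - 35051)/(x(19, b(-5)) + 19203) = (-39613 - 35051)/(√((2*(-5)/(7 - 5))² + 19²) + 19203) = -74664/(√((2*(-5)/2)² + 361) + 19203) = -74664/(√((2*(-5)*(½))² + 361) + 19203) = -74664/(√((-5)² + 361) + 19203) = -74664/(√(25 + 361) + 19203) = -74664/(√386 + 19203) = -74664/(19203 + √386)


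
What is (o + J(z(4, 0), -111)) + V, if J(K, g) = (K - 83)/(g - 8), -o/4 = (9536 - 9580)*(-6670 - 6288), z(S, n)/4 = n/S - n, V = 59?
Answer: -271385248/119 ≈ -2.2805e+6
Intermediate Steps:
z(S, n) = -4*n + 4*n/S (z(S, n) = 4*(n/S - n) = 4*(-n + n/S) = -4*n + 4*n/S)
o = -2280608 (o = -4*(9536 - 9580)*(-6670 - 6288) = -(-176)*(-12958) = -4*570152 = -2280608)
J(K, g) = (-83 + K)/(-8 + g)
(o + J(z(4, 0), -111)) + V = (-2280608 + (-83 + 4*0*(1 - 1*4)/4)/(-8 - 111)) + 59 = (-2280608 + (-83 + 4*0*(¼)*(1 - 4))/(-119)) + 59 = (-2280608 - (-83 + 4*0*(¼)*(-3))/119) + 59 = (-2280608 - (-83 + 0)/119) + 59 = (-2280608 - 1/119*(-83)) + 59 = (-2280608 + 83/119) + 59 = -271392269/119 + 59 = -271385248/119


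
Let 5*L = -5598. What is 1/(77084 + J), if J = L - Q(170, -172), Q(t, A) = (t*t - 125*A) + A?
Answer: 5/128682 ≈ 3.8855e-5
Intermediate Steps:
L = -5598/5 (L = (⅕)*(-5598) = -5598/5 ≈ -1119.6)
Q(t, A) = t² - 124*A (Q(t, A) = (t² - 125*A) + A = t² - 124*A)
J = -256738/5 (J = -5598/5 - (170² - 124*(-172)) = -5598/5 - (28900 + 21328) = -5598/5 - 1*50228 = -5598/5 - 50228 = -256738/5 ≈ -51348.)
1/(77084 + J) = 1/(77084 - 256738/5) = 1/(128682/5) = 5/128682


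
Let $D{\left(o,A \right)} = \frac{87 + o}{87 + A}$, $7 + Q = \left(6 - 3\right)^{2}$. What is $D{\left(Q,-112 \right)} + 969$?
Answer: $\frac{24136}{25} \approx 965.44$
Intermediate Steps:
$Q = 2$ ($Q = -7 + \left(6 - 3\right)^{2} = -7 + 3^{2} = -7 + 9 = 2$)
$D{\left(o,A \right)} = \frac{87 + o}{87 + A}$
$D{\left(Q,-112 \right)} + 969 = \frac{87 + 2}{87 - 112} + 969 = \frac{1}{-25} \cdot 89 + 969 = \left(- \frac{1}{25}\right) 89 + 969 = - \frac{89}{25} + 969 = \frac{24136}{25}$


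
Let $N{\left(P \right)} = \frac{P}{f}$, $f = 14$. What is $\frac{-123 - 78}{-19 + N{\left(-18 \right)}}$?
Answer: $\frac{1407}{142} \approx 9.9084$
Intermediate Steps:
$N{\left(P \right)} = \frac{P}{14}$
$\frac{-123 - 78}{-19 + N{\left(-18 \right)}} = \frac{-123 - 78}{-19 + \frac{1}{14} \left(-18\right)} = - \frac{201}{-19 - \frac{9}{7}} = - \frac{201}{- \frac{142}{7}} = \left(-201\right) \left(- \frac{7}{142}\right) = \frac{1407}{142}$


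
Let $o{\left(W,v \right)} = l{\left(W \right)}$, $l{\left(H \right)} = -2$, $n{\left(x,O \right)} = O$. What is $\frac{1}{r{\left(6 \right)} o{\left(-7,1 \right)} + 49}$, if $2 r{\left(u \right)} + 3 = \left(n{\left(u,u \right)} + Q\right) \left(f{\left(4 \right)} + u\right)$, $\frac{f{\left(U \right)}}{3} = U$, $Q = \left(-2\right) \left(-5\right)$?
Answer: $- \frac{1}{236} \approx -0.0042373$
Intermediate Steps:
$Q = 10$
$f{\left(U \right)} = 3 U$
$o{\left(W,v \right)} = -2$
$r{\left(u \right)} = - \frac{3}{2} + \frac{\left(10 + u\right) \left(12 + u\right)}{2}$ ($r{\left(u \right)} = - \frac{3}{2} + \frac{\left(u + 10\right) \left(3 \cdot 4 + u\right)}{2} = - \frac{3}{2} + \frac{\left(10 + u\right) \left(12 + u\right)}{2}$)
$\frac{1}{r{\left(6 \right)} o{\left(-7,1 \right)} + 49} = \frac{1}{\left(\frac{117}{2} + \frac{6^{2}}{2} + 11 \cdot 6\right) \left(-2\right) + 49} = \frac{1}{\left(\frac{117}{2} + \frac{1}{2} \cdot 36 + 66\right) \left(-2\right) + 49} = \frac{1}{\left(\frac{117}{2} + 18 + 66\right) \left(-2\right) + 49} = \frac{1}{\frac{285}{2} \left(-2\right) + 49} = \frac{1}{-285 + 49} = \frac{1}{-236} = - \frac{1}{236}$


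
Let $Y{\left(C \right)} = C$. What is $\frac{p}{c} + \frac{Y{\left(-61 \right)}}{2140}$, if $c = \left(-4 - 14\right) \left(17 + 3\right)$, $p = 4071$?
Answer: $- \frac{29113}{2568} \approx -11.337$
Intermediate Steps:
$c = -360$ ($c = \left(-18\right) 20 = -360$)
$\frac{p}{c} + \frac{Y{\left(-61 \right)}}{2140} = \frac{4071}{-360} - \frac{61}{2140} = 4071 \left(- \frac{1}{360}\right) - \frac{61}{2140} = - \frac{1357}{120} - \frac{61}{2140} = - \frac{29113}{2568}$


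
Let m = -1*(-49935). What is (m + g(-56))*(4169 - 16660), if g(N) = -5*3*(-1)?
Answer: -623925450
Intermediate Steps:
m = 49935
g(N) = 15 (g(N) = -15*(-1) = 15)
(m + g(-56))*(4169 - 16660) = (49935 + 15)*(4169 - 16660) = 49950*(-12491) = -623925450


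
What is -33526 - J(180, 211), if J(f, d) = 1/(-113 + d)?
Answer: -3285549/98 ≈ -33526.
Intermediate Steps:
-33526 - J(180, 211) = -33526 - 1/(-113 + 211) = -33526 - 1/98 = -3285549/98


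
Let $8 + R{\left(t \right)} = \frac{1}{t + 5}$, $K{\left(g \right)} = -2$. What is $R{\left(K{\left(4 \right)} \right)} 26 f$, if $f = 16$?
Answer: $- \frac{9568}{3} \approx -3189.3$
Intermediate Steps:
$R{\left(t \right)} = -8 + \frac{1}{5 + t}$ ($R{\left(t \right)} = -8 + \frac{1}{t + 5} = -8 + \frac{1}{5 + t}$)
$R{\left(K{\left(4 \right)} \right)} 26 f = \frac{-39 - -16}{5 - 2} \cdot 26 \cdot 16 = \frac{-39 + 16}{3} \cdot 26 \cdot 16 = \frac{1}{3} \left(-23\right) 26 \cdot 16 = \left(- \frac{23}{3}\right) 26 \cdot 16 = \left(- \frac{598}{3}\right) 16 = - \frac{9568}{3}$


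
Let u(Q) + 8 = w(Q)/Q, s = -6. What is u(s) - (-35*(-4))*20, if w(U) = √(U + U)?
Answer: -2808 - I*√3/3 ≈ -2808.0 - 0.57735*I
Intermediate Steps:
w(U) = √2*√U (w(U) = √(2*U) = √2*√U)
u(Q) = -8 + √2/√Q (u(Q) = -8 + (√2*√Q)/Q = -8 + √2/√Q)
u(s) - (-35*(-4))*20 = (-8 + √2/√(-6)) - (-35*(-4))*20 = (-8 + √2*(-I*√6/6)) - 140*20 = (-8 - I*√3/3) - 1*2800 = (-8 - I*√3/3) - 2800 = -2808 - I*√3/3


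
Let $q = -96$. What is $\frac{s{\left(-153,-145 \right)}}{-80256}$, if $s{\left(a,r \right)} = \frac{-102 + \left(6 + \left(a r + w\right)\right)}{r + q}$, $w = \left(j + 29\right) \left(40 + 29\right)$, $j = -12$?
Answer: $\frac{3877}{3223616} \approx 0.0012027$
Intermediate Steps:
$w = 1173$ ($w = \left(-12 + 29\right) \left(40 + 29\right) = 17 \cdot 69 = 1173$)
$s{\left(a,r \right)} = \frac{1077 + a r}{-96 + r}$ ($s{\left(a,r \right)} = \frac{-102 + \left(6 + \left(a r + 1173\right)\right)}{r - 96} = \frac{-102 + \left(6 + \left(1173 + a r\right)\right)}{-96 + r} = \frac{-102 + \left(1179 + a r\right)}{-96 + r} = \frac{1077 + a r}{-96 + r}$)
$\frac{s{\left(-153,-145 \right)}}{-80256} = \frac{\frac{1}{-96 - 145} \left(1077 - -22185\right)}{-80256} = \frac{1077 + 22185}{-241} \left(- \frac{1}{80256}\right) = \left(- \frac{1}{241}\right) 23262 \left(- \frac{1}{80256}\right) = \left(- \frac{23262}{241}\right) \left(- \frac{1}{80256}\right) = \frac{3877}{3223616}$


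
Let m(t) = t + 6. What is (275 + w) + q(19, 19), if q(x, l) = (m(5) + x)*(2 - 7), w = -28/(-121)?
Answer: 15153/121 ≈ 125.23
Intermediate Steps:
m(t) = 6 + t
w = 28/121 (w = -28*(-1/121) = 28/121 ≈ 0.23141)
q(x, l) = -55 - 5*x (q(x, l) = ((6 + 5) + x)*(2 - 7) = (11 + x)*(-5) = -55 - 5*x)
(275 + w) + q(19, 19) = (275 + 28/121) + (-55 - 5*19) = 33303/121 + (-55 - 95) = 33303/121 - 150 = 15153/121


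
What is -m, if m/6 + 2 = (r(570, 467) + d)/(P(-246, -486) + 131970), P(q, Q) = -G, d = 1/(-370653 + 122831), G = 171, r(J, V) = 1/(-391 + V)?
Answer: 2482364451255/206863714594 ≈ 12.000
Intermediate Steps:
d = -1/247822 (d = 1/(-247822) = -1/247822 ≈ -4.0352e-6)
P(q, Q) = -171 (P(q, Q) = -1*171 = -171)
m = -2482364451255/206863714594 (m = -12 + 6*((1/(-391 + 467) - 1/247822)/(-171 + 131970)) = -12 + 6*((1/76 - 1/247822)/131799) = -12 + 6*((1/76 - 1/247822)*(1/131799)) = -12 + 6*((123873/9417236)*(1/131799)) = -12 + 6*(41291/413727429188) = -12 + 123873/206863714594 = -2482364451255/206863714594 ≈ -12.000)
-m = -1*(-2482364451255/206863714594) = 2482364451255/206863714594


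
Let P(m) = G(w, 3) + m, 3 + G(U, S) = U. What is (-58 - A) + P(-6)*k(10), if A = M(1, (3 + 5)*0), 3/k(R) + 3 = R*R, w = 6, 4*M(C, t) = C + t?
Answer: -22637/388 ≈ -58.343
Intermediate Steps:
M(C, t) = C/4 + t/4 (M(C, t) = (C + t)/4 = C/4 + t/4)
G(U, S) = -3 + U
k(R) = 3/(-3 + R²) (k(R) = 3/(-3 + R*R) = 3/(-3 + R²))
P(m) = 3 + m (P(m) = (-3 + 6) + m = 3 + m)
A = ¼ (A = (¼)*1 + ((3 + 5)*0)/4 = ¼ + (8*0)/4 = ¼ + (¼)*0 = ¼ + 0 = ¼ ≈ 0.25000)
(-58 - A) + P(-6)*k(10) = (-58 - 1*¼) + (3 - 6)*(3/(-3 + 10²)) = (-58 - ¼) - 9/(-3 + 100) = -233/4 - 9/97 = -22637/388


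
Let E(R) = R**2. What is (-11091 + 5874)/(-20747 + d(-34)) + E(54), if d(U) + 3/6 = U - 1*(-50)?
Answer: 40305514/13821 ≈ 2916.3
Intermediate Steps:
d(U) = 99/2 + U (d(U) = -1/2 + (U - 1*(-50)) = -1/2 + (U + 50) = -1/2 + (50 + U) = 99/2 + U)
(-11091 + 5874)/(-20747 + d(-34)) + E(54) = (-11091 + 5874)/(-20747 + (99/2 - 34)) + 54**2 = -5217/(-20747 + 31/2) + 2916 = -5217/(-41463/2) + 2916 = -5217*(-2/41463) + 2916 = 3478/13821 + 2916 = 40305514/13821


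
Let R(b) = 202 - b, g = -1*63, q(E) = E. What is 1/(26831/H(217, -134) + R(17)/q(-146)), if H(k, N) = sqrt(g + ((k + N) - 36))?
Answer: -108040/3836360884469 + 571929596*I/3836360884469 ≈ -2.8162e-8 + 0.00014908*I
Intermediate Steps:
g = -63
H(k, N) = sqrt(-99 + N + k) (H(k, N) = sqrt(-63 + ((k + N) - 36)) = sqrt(-63 + ((N + k) - 36)) = sqrt(-63 + (-36 + N + k)) = sqrt(-99 + N + k))
1/(26831/H(217, -134) + R(17)/q(-146)) = 1/(26831/(sqrt(-99 - 134 + 217)) + (202 - 1*17)/(-146)) = 1/(26831/(sqrt(-16)) + (202 - 17)*(-1/146)) = 1/(26831/((4*I)) + 185*(-1/146)) = 1/(26831*(-I/4) - 185/146) = 1/(-26831*I/4 - 185/146) = 1/(-185/146 - 26831*I/4) = 85264*(-185/146 + 26831*I/4)/3836360884469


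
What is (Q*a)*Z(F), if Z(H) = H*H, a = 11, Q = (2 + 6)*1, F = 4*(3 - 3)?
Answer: 0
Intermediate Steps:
F = 0 (F = 4*0 = 0)
Q = 8 (Q = 8*1 = 8)
Z(H) = H²
(Q*a)*Z(F) = (8*11)*0² = 88*0 = 0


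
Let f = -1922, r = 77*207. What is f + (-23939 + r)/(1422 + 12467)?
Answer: -26702658/13889 ≈ -1922.6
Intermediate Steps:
r = 15939
f + (-23939 + r)/(1422 + 12467) = -1922 + (-23939 + 15939)/(1422 + 12467) = -1922 - 8000/13889 = -26702658/13889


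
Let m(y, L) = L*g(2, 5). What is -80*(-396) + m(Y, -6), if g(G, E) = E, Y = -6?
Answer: 31650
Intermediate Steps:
m(y, L) = 5*L (m(y, L) = L*5 = 5*L)
-80*(-396) + m(Y, -6) = -80*(-396) + 5*(-6) = 31680 - 30 = 31650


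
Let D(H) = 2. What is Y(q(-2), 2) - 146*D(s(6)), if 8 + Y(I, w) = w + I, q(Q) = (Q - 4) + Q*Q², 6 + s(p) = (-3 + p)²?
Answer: -312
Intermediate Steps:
s(p) = -6 + (-3 + p)²
q(Q) = -4 + Q + Q³ (q(Q) = (-4 + Q) + Q³ = -4 + Q + Q³)
Y(I, w) = -8 + I + w (Y(I, w) = -8 + (w + I) = -8 + (I + w) = -8 + I + w)
Y(q(-2), 2) - 146*D(s(6)) = (-8 + (-4 - 2 + (-2)³) + 2) - 146*2 = (-8 + (-4 - 2 - 8) + 2) - 292 = (-8 - 14 + 2) - 292 = -20 - 292 = -312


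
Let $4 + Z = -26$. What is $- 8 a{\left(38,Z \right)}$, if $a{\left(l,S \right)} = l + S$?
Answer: $-64$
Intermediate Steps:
$Z = -30$ ($Z = -4 - 26 = -30$)
$a{\left(l,S \right)} = S + l$
$- 8 a{\left(38,Z \right)} = - 8 \left(-30 + 38\right) = \left(-8\right) 8 = -64$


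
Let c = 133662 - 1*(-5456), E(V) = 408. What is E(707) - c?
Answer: -138710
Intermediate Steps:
c = 139118 (c = 133662 + 5456 = 139118)
E(707) - c = 408 - 1*139118 = 408 - 139118 = -138710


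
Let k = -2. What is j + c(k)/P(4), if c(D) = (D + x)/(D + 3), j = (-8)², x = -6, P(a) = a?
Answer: 62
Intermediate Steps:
j = 64
c(D) = (-6 + D)/(3 + D) (c(D) = (D - 6)/(D + 3) = (-6 + D)/(3 + D))
j + c(k)/P(4) = 64 + ((-6 - 2)/(3 - 2))/4 = 64 + (-8/1)*(¼) = 64 + (1*(-8))*(¼) = 64 - 8*¼ = 64 - 2 = 62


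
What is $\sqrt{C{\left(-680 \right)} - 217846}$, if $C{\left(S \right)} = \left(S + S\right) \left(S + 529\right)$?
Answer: $i \sqrt{12486} \approx 111.74 i$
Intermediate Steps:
$C{\left(S \right)} = 2 S \left(529 + S\right)$
$\sqrt{C{\left(-680 \right)} - 217846} = \sqrt{2 \left(-680\right) \left(529 - 680\right) - 217846} = \sqrt{2 \left(-680\right) \left(-151\right) - 217846} = \sqrt{205360 - 217846} = \sqrt{-12486} = i \sqrt{12486}$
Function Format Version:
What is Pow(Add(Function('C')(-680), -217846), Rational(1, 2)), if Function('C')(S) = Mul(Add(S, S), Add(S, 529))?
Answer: Mul(I, Pow(12486, Rational(1, 2))) ≈ Mul(111.74, I)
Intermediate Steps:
Function('C')(S) = Mul(2, S, Add(529, S)) (Function('C')(S) = Mul(Mul(2, S), Add(529, S)) = Mul(2, S, Add(529, S)))
Pow(Add(Function('C')(-680), -217846), Rational(1, 2)) = Pow(Add(Mul(2, -680, Add(529, -680)), -217846), Rational(1, 2)) = Pow(Add(Mul(2, -680, -151), -217846), Rational(1, 2)) = Pow(Add(205360, -217846), Rational(1, 2)) = Pow(-12486, Rational(1, 2)) = Mul(I, Pow(12486, Rational(1, 2)))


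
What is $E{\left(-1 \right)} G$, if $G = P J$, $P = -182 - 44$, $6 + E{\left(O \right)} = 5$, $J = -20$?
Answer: $-4520$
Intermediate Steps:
$E{\left(O \right)} = -1$ ($E{\left(O \right)} = -6 + 5 = -1$)
$P = -226$
$G = 4520$ ($G = \left(-226\right) \left(-20\right) = 4520$)
$E{\left(-1 \right)} G = \left(-1\right) 4520 = -4520$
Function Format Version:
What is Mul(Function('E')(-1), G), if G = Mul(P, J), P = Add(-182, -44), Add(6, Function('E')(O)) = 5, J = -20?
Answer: -4520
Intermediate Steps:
Function('E')(O) = -1 (Function('E')(O) = Add(-6, 5) = -1)
P = -226
G = 4520 (G = Mul(-226, -20) = 4520)
Mul(Function('E')(-1), G) = Mul(-1, 4520) = -4520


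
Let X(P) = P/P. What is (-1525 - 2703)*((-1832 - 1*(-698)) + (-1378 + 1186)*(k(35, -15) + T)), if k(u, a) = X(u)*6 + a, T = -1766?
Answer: -1436107848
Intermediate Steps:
X(P) = 1
k(u, a) = 6 + a (k(u, a) = 1*6 + a = 6 + a)
(-1525 - 2703)*((-1832 - 1*(-698)) + (-1378 + 1186)*(k(35, -15) + T)) = (-1525 - 2703)*((-1832 - 1*(-698)) + (-1378 + 1186)*((6 - 15) - 1766)) = -4228*((-1832 + 698) - 192*(-9 - 1766)) = -4228*(-1134 - 192*(-1775)) = -4228*(-1134 + 340800) = -4228*339666 = -1436107848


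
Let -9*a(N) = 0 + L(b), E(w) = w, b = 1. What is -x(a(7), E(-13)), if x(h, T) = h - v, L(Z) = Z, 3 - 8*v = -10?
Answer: 125/72 ≈ 1.7361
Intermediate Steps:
v = 13/8 (v = 3/8 - ⅛*(-10) = 3/8 + 5/4 = 13/8 ≈ 1.6250)
a(N) = -⅑ (a(N) = -(0 + 1)/9 = -⅑*1 = -⅑)
x(h, T) = -13/8 + h (x(h, T) = h - 1*13/8 = h - 13/8 = -13/8 + h)
-x(a(7), E(-13)) = -(-13/8 - ⅑) = -1*(-125/72) = 125/72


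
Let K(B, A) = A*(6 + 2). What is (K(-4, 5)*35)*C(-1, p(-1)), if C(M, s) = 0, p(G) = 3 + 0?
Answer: 0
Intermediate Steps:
p(G) = 3
K(B, A) = 8*A (K(B, A) = A*8 = 8*A)
(K(-4, 5)*35)*C(-1, p(-1)) = ((8*5)*35)*0 = (40*35)*0 = 1400*0 = 0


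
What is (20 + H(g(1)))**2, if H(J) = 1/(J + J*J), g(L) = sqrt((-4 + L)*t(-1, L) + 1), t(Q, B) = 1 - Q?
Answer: (3960*sqrt(5) + 7801*I)/(10*(sqrt(5) + 2*I)) ≈ 393.36 - 2.9566*I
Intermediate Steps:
g(L) = sqrt(-7 + 2*L) (g(L) = sqrt((-4 + L)*(1 - 1*(-1)) + 1) = sqrt((-4 + L)*(1 + 1) + 1) = sqrt((-4 + L)*2 + 1) = sqrt((-8 + 2*L) + 1) = sqrt(-7 + 2*L))
H(J) = 1/(J + J**2)
(20 + H(g(1)))**2 = (20 + 1/((sqrt(-7 + 2*1))*(1 + sqrt(-7 + 2*1))))**2 = (20 + 1/((sqrt(-7 + 2))*(1 + sqrt(-7 + 2))))**2 = (20 + 1/((sqrt(-5))*(1 + sqrt(-5))))**2 = (20 + 1/(((I*sqrt(5)))*(1 + I*sqrt(5))))**2 = (20 + (-I*sqrt(5)/5)/(1 + I*sqrt(5)))**2 = (20 - I*sqrt(5)/(5*(1 + I*sqrt(5))))**2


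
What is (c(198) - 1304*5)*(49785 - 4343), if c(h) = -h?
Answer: -305279356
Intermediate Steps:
(c(198) - 1304*5)*(49785 - 4343) = (-1*198 - 1304*5)*(49785 - 4343) = (-198 - 6520)*45442 = -6718*45442 = -305279356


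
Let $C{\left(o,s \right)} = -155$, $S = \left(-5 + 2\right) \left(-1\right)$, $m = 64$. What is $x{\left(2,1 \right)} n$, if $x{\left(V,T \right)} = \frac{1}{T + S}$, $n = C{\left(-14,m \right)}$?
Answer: $- \frac{155}{4} \approx -38.75$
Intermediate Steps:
$S = 3$ ($S = \left(-3\right) \left(-1\right) = 3$)
$n = -155$
$x{\left(V,T \right)} = \frac{1}{3 + T}$ ($x{\left(V,T \right)} = \frac{1}{T + 3} = \frac{1}{3 + T}$)
$x{\left(2,1 \right)} n = \frac{1}{3 + 1} \left(-155\right) = \frac{1}{4} \left(-155\right) = - \frac{155}{4}$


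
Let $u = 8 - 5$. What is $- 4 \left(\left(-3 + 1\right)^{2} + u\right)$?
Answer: $-28$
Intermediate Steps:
$u = 3$ ($u = 8 - 5 = 3$)
$- 4 \left(\left(-3 + 1\right)^{2} + u\right) = - 4 \left(\left(-3 + 1\right)^{2} + 3\right) = - 4 \left(\left(-2\right)^{2} + 3\right) = - 4 \left(4 + 3\right) = \left(-4\right) 7 = -28$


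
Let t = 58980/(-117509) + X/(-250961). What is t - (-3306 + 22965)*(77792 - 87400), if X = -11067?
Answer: 5570212745448731451/29490176149 ≈ 1.8888e+8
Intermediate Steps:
t = -13501207677/29490176149 (t = 58980/(-117509) - 11067/(-250961) = 58980*(-1/117509) - 11067*(-1/250961) = -58980/117509 + 11067/250961 = -13501207677/29490176149 ≈ -0.45782)
t - (-3306 + 22965)*(77792 - 87400) = -13501207677/29490176149 - (-3306 + 22965)*(77792 - 87400) = -13501207677/29490176149 - 19659*(-9608) = -13501207677/29490176149 - 1*(-188883672) = -13501207677/29490176149 + 188883672 = 5570212745448731451/29490176149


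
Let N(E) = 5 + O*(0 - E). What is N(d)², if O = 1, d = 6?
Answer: 1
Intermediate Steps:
N(E) = 5 - E (N(E) = 5 + 1*(0 - E) = 5 + 1*(-E) = 5 - E)
N(d)² = (5 - 1*6)² = (5 - 6)² = (-1)² = 1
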